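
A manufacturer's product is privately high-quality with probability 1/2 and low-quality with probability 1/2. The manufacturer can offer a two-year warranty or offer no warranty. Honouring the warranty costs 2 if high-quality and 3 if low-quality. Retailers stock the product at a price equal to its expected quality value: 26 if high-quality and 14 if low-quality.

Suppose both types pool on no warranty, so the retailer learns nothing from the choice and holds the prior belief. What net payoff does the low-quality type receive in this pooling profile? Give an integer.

Pooled price = 1/2·26 + 1/2·14 = 20.
low-quality pays no cost for no warranty, so net payoff = 20.

20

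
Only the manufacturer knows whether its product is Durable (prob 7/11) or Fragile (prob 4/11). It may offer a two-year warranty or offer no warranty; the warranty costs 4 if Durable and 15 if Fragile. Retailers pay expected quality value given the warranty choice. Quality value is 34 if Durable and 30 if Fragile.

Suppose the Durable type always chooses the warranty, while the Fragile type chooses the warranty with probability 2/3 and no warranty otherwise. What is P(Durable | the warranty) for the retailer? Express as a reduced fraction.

21/29

P(the warranty) = (7/11)·1 + (4/11)·(2/3) = 29/33.
By Bayes' rule, P(Durable | the warranty) = (7/11) / (29/33) = 21/29.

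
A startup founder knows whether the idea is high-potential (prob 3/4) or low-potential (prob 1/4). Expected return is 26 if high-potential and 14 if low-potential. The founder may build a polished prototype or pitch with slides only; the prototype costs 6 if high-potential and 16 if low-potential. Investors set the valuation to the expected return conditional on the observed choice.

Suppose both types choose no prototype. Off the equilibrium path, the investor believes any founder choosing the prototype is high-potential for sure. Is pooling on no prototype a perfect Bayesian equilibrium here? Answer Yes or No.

On path, the investor holds the prior and pays 3/4·26 + 1/4·14 = 23. Off path (the prototype), believing high-potential, it pays 26.
high-potential: no prototype nets 23; the prototype nets 26 − 6 = 20. high-potential stays.
low-potential: no prototype nets 23; the prototype nets 26 − 16 = 10. low-potential stays.
No type deviates, so pooling is sustained.

Yes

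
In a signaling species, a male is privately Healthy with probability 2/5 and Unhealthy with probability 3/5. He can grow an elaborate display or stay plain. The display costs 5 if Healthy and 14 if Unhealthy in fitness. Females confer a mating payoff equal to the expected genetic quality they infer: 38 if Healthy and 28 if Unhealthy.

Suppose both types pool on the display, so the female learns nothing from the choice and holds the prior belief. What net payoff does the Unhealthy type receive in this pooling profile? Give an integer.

18

Pooled mating payoff = 2/5·38 + 3/5·28 = 32.
Unhealthy pays cost 14 for the display, so net payoff = 32 − 14 = 18.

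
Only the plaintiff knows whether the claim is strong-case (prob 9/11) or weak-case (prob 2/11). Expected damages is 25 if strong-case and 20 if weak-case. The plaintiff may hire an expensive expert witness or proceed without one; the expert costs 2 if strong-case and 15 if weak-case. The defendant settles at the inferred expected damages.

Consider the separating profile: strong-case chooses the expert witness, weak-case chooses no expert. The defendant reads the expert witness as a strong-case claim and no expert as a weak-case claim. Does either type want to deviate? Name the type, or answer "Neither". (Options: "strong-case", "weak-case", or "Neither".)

Neither

The expert witness pays 25; no expert pays 20.
strong-case: assigned the expert witness, nets 25 − 2 = 23; deviating to no expert nets 20.
weak-case: assigned no expert, nets 20; deviating to the expert witness nets 25 − 15 = 10.
Both types strictly prefer their assigned action; no profitable deviation.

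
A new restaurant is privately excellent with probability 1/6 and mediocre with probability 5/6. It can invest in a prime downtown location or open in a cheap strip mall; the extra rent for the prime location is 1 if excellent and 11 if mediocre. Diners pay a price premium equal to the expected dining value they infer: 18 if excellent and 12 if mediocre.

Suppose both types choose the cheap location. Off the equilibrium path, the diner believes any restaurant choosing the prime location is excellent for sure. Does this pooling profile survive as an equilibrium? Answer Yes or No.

No

On path, the diner holds the prior and pays 1/6·18 + 5/6·12 = 13. Off path (the prime location), believing excellent, it pays 18.
excellent: the cheap location nets 13; the prime location nets 18 − 1 = 17. excellent would deviate.
mediocre: the cheap location nets 13; the prime location nets 18 − 11 = 7. mediocre stays.
A type deviates, so pooling fails.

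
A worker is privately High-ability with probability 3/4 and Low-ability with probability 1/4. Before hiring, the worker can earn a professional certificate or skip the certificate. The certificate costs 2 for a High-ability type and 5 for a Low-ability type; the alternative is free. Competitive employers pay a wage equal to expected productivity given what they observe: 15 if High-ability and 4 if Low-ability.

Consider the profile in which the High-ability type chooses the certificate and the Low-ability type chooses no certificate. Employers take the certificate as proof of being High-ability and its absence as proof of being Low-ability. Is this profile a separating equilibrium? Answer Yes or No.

Under these beliefs, the certificate earns wage 15 and no certificate earns wage 4.
High-ability: the certificate nets 15 − 2 = 13; no certificate nets 4. High-ability prefers the certificate.
Low-ability: the certificate nets 15 − 5 = 10; no certificate nets 4. Low-ability would deviate to the certificate.
Low-ability has a profitable deviation, so the profile is not an equilibrium.

No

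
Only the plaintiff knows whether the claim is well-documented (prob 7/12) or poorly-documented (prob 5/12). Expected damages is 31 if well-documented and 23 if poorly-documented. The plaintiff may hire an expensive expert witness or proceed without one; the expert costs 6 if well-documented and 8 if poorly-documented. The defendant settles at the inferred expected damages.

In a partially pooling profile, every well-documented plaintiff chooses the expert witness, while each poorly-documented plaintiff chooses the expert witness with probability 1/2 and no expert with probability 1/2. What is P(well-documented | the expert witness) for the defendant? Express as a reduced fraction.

P(the expert witness) = (7/12)·1 + (5/12)·(1/2) = 19/24.
By Bayes' rule, P(well-documented | the expert witness) = (7/12) / (19/24) = 14/19.

14/19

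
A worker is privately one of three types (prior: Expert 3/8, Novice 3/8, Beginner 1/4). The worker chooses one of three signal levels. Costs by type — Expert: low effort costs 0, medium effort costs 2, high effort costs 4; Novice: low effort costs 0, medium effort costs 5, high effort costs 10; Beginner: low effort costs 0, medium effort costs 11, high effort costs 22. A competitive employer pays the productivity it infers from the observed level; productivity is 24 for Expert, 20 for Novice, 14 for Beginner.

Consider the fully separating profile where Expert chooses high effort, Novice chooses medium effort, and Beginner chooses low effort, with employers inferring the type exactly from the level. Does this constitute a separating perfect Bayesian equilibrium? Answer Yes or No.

Separating wages: high effort → 24, medium effort → 20, low effort → 14.
Expert (assigned high effort): low effort: 14 − 0 = 14; medium effort: 20 − 2 = 18; high effort: 24 − 4 = 20. Expert stays.
Novice (assigned medium effort): low effort: 14 − 0 = 14; medium effort: 20 − 5 = 15; high effort: 24 − 10 = 14. Novice stays.
Beginner (assigned low effort): low effort: 14 − 0 = 14; medium effort: 20 − 11 = 9; high effort: 24 − 22 = 2. Beginner stays.
Every type prefers its assigned level; separation holds.

Yes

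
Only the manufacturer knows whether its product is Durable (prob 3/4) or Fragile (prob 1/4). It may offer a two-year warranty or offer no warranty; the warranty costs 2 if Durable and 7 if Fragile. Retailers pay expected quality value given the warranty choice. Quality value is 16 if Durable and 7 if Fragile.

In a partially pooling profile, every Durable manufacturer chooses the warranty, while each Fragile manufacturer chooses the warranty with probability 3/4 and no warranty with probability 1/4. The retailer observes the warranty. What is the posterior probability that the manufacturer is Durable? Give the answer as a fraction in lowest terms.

4/5

P(the warranty) = (3/4)·1 + (1/4)·(3/4) = 15/16.
By Bayes' rule, P(Durable | the warranty) = (3/4) / (15/16) = 4/5.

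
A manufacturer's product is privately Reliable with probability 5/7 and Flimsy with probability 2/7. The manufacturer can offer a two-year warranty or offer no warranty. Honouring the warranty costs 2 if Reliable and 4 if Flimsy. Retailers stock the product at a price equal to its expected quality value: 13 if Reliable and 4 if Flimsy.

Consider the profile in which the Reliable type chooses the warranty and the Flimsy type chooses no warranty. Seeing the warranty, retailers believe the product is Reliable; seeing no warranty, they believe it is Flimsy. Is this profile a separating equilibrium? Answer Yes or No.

Under these beliefs, the warranty earns price 13 and no warranty earns price 4.
Reliable: the warranty nets 13 − 2 = 11; no warranty nets 4. Reliable prefers the warranty.
Flimsy: the warranty nets 13 − 4 = 9; no warranty nets 4. Flimsy would deviate to the warranty.
Flimsy has a profitable deviation, so the profile is not an equilibrium.

No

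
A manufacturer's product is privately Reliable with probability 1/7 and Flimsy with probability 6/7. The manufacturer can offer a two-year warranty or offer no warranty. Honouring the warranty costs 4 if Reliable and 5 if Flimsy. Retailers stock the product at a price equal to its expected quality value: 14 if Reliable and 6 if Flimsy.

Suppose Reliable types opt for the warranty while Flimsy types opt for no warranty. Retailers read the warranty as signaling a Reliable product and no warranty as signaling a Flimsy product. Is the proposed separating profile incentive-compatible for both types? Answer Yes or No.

Under these beliefs, the warranty earns price 14 and no warranty earns price 6.
Reliable: the warranty nets 14 − 4 = 10; no warranty nets 6. Reliable prefers the warranty.
Flimsy: the warranty nets 14 − 5 = 9; no warranty nets 6. Flimsy would deviate to the warranty.
Flimsy has a profitable deviation, so the profile is not an equilibrium.

No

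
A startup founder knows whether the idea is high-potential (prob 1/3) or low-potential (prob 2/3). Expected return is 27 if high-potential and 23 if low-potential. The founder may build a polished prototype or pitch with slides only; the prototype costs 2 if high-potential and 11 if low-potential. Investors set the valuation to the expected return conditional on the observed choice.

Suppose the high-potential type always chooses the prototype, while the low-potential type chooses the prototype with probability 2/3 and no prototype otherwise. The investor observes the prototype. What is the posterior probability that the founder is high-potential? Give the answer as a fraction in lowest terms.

P(the prototype) = (1/3)·1 + (2/3)·(2/3) = 7/9.
By Bayes' rule, P(high-potential | the prototype) = (1/3) / (7/9) = 3/7.

3/7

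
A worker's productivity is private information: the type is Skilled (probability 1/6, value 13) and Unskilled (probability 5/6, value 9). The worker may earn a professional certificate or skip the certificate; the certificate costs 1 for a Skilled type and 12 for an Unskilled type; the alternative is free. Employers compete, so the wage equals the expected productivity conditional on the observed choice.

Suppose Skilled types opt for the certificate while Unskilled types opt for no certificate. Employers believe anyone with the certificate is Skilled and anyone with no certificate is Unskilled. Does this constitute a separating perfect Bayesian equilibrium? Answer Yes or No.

Yes

Under these beliefs, the certificate earns wage 13 and no certificate earns wage 9.
Skilled: the certificate nets 13 − 1 = 12; no certificate nets 9. Skilled prefers the certificate.
Unskilled: the certificate nets 13 − 12 = 1; no certificate nets 9. Unskilled prefers no certificate.
Neither type deviates, so the separating profile is an equilibrium.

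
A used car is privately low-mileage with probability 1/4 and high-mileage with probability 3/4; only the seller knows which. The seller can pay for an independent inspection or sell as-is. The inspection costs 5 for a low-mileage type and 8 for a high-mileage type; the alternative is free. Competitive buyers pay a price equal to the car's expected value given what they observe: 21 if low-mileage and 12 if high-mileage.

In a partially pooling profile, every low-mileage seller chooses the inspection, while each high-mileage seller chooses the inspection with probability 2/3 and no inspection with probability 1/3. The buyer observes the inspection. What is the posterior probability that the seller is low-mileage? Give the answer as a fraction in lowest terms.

P(the inspection) = (1/4)·1 + (3/4)·(2/3) = 3/4.
By Bayes' rule, P(low-mileage | the inspection) = (1/4) / (3/4) = 1/3.

1/3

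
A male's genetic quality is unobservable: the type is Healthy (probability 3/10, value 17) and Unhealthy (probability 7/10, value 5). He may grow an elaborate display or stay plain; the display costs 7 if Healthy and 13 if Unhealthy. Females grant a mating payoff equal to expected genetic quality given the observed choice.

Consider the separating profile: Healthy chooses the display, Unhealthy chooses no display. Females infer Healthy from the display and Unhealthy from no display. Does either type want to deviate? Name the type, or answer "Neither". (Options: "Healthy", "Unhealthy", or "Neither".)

Neither

The display pays 17; no display pays 5.
Healthy: assigned the display, nets 17 − 7 = 10; deviating to no display nets 5.
Unhealthy: assigned no display, nets 5; deviating to the display nets 17 − 13 = 4.
Both types strictly prefer their assigned action; no profitable deviation.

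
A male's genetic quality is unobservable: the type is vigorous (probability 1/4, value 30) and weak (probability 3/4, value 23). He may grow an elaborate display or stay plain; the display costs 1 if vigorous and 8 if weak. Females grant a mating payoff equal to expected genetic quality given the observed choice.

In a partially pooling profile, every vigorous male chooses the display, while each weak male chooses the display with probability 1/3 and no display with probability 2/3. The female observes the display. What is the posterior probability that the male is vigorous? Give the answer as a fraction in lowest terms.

P(the display) = (1/4)·1 + (3/4)·(1/3) = 1/2.
By Bayes' rule, P(vigorous | the display) = (1/4) / (1/2) = 1/2.

1/2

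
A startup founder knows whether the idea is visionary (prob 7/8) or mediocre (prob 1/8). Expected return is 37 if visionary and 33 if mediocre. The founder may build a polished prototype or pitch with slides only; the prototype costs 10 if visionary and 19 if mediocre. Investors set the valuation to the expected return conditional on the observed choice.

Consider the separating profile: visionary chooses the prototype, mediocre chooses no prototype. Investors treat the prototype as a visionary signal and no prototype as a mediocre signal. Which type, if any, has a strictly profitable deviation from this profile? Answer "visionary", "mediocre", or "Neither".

The prototype pays 37; no prototype pays 33.
visionary: assigned the prototype, nets 37 − 10 = 27; deviating to no prototype nets 33.
mediocre: assigned no prototype, nets 33; deviating to the prototype nets 37 − 19 = 18.
The visionary type gains 6 by deviating.

visionary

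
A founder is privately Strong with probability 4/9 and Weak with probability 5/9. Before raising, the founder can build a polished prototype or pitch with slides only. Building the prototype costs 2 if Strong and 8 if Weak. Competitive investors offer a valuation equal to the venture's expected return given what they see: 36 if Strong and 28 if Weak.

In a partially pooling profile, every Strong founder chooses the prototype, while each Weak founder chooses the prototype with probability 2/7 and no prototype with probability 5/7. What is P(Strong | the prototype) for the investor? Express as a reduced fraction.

P(the prototype) = (4/9)·1 + (5/9)·(2/7) = 38/63.
By Bayes' rule, P(Strong | the prototype) = (4/9) / (38/63) = 14/19.

14/19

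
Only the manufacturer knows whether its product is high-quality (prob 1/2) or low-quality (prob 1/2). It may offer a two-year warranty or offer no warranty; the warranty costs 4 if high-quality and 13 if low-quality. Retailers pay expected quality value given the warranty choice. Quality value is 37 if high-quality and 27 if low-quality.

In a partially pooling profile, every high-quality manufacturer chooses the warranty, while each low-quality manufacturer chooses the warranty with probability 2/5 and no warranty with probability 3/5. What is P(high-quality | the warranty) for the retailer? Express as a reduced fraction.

5/7

P(the warranty) = (1/2)·1 + (1/2)·(2/5) = 7/10.
By Bayes' rule, P(high-quality | the warranty) = (1/2) / (7/10) = 5/7.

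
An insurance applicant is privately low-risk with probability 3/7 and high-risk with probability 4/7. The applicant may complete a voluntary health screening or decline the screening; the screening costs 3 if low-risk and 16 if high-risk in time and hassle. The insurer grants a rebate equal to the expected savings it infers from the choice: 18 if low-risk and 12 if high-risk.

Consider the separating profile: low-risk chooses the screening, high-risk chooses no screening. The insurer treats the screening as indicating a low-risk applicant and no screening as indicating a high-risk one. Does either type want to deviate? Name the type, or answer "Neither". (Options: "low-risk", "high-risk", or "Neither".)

The screening pays 18; no screening pays 12.
low-risk: assigned the screening, nets 18 − 3 = 15; deviating to no screening nets 12.
high-risk: assigned no screening, nets 12; deviating to the screening nets 18 − 16 = 2.
Both types strictly prefer their assigned action; no profitable deviation.

Neither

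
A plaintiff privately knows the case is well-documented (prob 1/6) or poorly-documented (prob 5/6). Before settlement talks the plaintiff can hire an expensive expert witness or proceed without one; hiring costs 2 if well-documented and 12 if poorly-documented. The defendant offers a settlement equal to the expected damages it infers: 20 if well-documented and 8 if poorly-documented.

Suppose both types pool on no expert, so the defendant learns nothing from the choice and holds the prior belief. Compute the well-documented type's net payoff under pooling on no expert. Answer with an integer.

Pooled settlement = 1/6·20 + 5/6·8 = 10.
well-documented pays no cost for no expert, so net payoff = 10.

10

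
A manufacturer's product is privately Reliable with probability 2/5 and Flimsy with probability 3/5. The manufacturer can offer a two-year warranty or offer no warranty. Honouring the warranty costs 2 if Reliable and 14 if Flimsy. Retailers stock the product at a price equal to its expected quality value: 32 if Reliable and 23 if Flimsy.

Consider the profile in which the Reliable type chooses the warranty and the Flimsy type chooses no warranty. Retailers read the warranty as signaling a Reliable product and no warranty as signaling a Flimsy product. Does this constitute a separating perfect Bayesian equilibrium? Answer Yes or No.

Under these beliefs, the warranty earns price 32 and no warranty earns price 23.
Reliable: the warranty nets 32 − 2 = 30; no warranty nets 23. Reliable prefers the warranty.
Flimsy: the warranty nets 32 − 14 = 18; no warranty nets 23. Flimsy prefers no warranty.
Neither type deviates, so the separating profile is an equilibrium.

Yes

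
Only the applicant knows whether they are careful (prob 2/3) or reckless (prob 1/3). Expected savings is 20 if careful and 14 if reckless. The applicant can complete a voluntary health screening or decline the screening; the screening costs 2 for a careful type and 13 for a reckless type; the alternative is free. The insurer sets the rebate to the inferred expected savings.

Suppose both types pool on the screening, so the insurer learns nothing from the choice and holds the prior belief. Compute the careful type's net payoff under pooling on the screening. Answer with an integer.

Pooled rebate = 2/3·20 + 1/3·14 = 18.
careful pays cost 2 for the screening, so net payoff = 18 − 2 = 16.

16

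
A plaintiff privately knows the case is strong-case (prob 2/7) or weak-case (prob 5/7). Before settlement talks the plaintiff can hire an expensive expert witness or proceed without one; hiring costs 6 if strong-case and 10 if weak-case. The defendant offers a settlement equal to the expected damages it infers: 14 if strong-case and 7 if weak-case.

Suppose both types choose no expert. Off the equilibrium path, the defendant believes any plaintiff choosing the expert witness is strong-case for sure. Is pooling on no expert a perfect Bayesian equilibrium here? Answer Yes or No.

Yes

On path, the defendant holds the prior and pays 2/7·14 + 5/7·7 = 9. Off path (the expert witness), believing strong-case, it pays 14.
strong-case: no expert nets 9; the expert witness nets 14 − 6 = 8. strong-case stays.
weak-case: no expert nets 9; the expert witness nets 14 − 10 = 4. weak-case stays.
No type deviates, so pooling is sustained.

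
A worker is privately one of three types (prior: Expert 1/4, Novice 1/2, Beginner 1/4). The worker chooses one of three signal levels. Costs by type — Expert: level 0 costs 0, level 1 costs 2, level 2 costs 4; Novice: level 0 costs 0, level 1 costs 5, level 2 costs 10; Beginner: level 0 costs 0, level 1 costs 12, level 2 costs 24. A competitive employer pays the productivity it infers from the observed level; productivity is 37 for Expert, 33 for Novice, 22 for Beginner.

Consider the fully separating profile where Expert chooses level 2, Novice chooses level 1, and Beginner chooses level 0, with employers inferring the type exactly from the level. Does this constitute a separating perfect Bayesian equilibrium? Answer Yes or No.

Separating wages: level 2 → 37, level 1 → 33, level 0 → 22.
Expert (assigned level 2): level 0: 22 − 0 = 22; level 1: 33 − 2 = 31; level 2: 37 − 4 = 33. Expert stays.
Novice (assigned level 1): level 0: 22 − 0 = 22; level 1: 33 − 5 = 28; level 2: 37 − 10 = 27. Novice stays.
Beginner (assigned level 0): level 0: 22 − 0 = 22; level 1: 33 − 12 = 21; level 2: 37 − 24 = 13. Beginner stays.
Every type prefers its assigned level; separation holds.

Yes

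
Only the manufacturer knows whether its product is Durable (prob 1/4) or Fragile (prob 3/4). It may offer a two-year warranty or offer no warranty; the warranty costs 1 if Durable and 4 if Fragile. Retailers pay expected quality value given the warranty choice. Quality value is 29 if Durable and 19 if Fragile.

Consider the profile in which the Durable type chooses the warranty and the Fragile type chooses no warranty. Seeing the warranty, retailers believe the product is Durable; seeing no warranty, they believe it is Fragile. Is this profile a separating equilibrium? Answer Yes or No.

No

Under these beliefs, the warranty earns price 29 and no warranty earns price 19.
Durable: the warranty nets 29 − 1 = 28; no warranty nets 19. Durable prefers the warranty.
Fragile: the warranty nets 29 − 4 = 25; no warranty nets 19. Fragile would deviate to the warranty.
Fragile has a profitable deviation, so the profile is not an equilibrium.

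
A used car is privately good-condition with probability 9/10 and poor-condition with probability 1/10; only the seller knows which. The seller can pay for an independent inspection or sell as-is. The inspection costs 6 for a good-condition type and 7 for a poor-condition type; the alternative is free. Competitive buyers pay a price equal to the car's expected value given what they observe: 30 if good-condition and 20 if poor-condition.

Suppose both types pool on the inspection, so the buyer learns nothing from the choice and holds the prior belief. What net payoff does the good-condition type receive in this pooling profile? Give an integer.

23

Pooled price = 9/10·30 + 1/10·20 = 29.
good-condition pays cost 6 for the inspection, so net payoff = 29 − 6 = 23.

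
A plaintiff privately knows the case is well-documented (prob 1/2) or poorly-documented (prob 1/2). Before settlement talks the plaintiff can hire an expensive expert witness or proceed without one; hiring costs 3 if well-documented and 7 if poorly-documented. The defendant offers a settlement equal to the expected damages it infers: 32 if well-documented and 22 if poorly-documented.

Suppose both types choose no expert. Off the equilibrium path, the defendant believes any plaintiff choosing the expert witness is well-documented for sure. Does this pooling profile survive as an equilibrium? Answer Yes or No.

On path, the defendant holds the prior and pays 1/2·32 + 1/2·22 = 27. Off path (the expert witness), believing well-documented, it pays 32.
well-documented: no expert nets 27; the expert witness nets 32 − 3 = 29. well-documented would deviate.
poorly-documented: no expert nets 27; the expert witness nets 32 − 7 = 25. poorly-documented stays.
A type deviates, so pooling fails.

No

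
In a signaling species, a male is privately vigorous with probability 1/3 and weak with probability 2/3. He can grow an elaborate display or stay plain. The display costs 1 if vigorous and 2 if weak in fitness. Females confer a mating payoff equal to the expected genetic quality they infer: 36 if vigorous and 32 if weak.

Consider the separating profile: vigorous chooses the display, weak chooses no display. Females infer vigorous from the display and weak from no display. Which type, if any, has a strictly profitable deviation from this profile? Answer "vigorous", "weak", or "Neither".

The display pays 36; no display pays 32.
vigorous: assigned the display, nets 36 − 1 = 35; deviating to no display nets 32.
weak: assigned no display, nets 32; deviating to the display nets 36 − 2 = 34.
The weak type gains 2 by deviating.

weak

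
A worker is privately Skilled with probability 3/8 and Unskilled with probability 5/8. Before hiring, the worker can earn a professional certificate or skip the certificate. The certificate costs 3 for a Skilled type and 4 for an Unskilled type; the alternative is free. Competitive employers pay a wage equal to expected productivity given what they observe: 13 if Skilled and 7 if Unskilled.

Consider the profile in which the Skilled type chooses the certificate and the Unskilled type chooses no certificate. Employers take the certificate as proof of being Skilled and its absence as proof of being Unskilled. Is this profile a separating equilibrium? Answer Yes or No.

Under these beliefs, the certificate earns wage 13 and no certificate earns wage 7.
Skilled: the certificate nets 13 − 3 = 10; no certificate nets 7. Skilled prefers the certificate.
Unskilled: the certificate nets 13 − 4 = 9; no certificate nets 7. Unskilled would deviate to the certificate.
Unskilled has a profitable deviation, so the profile is not an equilibrium.

No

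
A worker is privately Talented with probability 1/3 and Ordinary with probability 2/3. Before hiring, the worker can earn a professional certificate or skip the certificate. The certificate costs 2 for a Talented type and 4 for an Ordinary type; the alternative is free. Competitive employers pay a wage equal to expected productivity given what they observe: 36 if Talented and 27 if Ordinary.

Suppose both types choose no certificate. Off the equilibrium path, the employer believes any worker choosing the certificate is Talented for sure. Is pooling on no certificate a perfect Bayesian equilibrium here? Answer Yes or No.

On path, the employer holds the prior and pays 1/3·36 + 2/3·27 = 30. Off path (the certificate), believing Talented, it pays 36.
Talented: no certificate nets 30; the certificate nets 36 − 2 = 34. Talented would deviate.
Ordinary: no certificate nets 30; the certificate nets 36 − 4 = 32. Ordinary would deviate.
A type deviates, so pooling fails.

No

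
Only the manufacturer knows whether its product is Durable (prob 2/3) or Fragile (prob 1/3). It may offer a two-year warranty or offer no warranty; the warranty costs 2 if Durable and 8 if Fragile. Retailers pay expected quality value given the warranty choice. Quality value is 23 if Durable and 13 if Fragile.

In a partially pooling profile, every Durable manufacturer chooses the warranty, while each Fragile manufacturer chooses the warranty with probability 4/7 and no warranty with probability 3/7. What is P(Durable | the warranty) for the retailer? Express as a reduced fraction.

7/9

P(the warranty) = (2/3)·1 + (1/3)·(4/7) = 6/7.
By Bayes' rule, P(Durable | the warranty) = (2/3) / (6/7) = 7/9.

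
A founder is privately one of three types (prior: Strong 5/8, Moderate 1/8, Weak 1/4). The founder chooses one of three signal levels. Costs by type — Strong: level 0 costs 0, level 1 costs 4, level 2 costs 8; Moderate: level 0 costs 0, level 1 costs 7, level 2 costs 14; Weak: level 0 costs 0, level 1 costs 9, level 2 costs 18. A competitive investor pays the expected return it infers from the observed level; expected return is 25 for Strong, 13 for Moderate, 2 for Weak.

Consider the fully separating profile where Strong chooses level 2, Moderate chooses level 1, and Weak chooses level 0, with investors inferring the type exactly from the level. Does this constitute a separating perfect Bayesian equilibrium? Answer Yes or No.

Separating valuations: level 2 → 25, level 1 → 13, level 0 → 2.
Strong (assigned level 2): level 0: 2 − 0 = 2; level 1: 13 − 4 = 9; level 2: 25 − 8 = 17. Strong stays.
Moderate (assigned level 1): level 0: 2 − 0 = 2; level 1: 13 − 7 = 6; level 2: 25 − 14 = 11. Moderate prefers level 2.
Weak (assigned level 0): level 0: 2 − 0 = 2; level 1: 13 − 9 = 4; level 2: 25 − 18 = 7. Weak prefers level 2.
At least one type deviates; the separating profile fails.

No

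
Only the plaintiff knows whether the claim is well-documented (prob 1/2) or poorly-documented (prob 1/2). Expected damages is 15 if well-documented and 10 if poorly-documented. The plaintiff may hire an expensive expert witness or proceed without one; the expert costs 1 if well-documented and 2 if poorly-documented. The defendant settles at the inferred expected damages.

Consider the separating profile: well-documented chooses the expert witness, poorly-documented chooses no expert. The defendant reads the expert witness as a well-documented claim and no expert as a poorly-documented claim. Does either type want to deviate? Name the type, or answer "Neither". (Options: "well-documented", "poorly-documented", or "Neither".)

The expert witness pays 15; no expert pays 10.
well-documented: assigned the expert witness, nets 15 − 1 = 14; deviating to no expert nets 10.
poorly-documented: assigned no expert, nets 10; deviating to the expert witness nets 15 − 2 = 13.
The poorly-documented type gains 3 by deviating.

poorly-documented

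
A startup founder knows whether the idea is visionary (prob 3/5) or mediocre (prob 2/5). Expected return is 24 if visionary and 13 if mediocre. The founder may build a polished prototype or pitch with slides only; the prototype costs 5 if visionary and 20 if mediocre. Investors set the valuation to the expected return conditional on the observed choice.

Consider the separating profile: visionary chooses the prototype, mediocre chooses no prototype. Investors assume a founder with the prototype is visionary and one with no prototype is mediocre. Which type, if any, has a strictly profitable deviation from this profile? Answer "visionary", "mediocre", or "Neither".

Neither

The prototype pays 24; no prototype pays 13.
visionary: assigned the prototype, nets 24 − 5 = 19; deviating to no prototype nets 13.
mediocre: assigned no prototype, nets 13; deviating to the prototype nets 24 − 20 = 4.
Both types strictly prefer their assigned action; no profitable deviation.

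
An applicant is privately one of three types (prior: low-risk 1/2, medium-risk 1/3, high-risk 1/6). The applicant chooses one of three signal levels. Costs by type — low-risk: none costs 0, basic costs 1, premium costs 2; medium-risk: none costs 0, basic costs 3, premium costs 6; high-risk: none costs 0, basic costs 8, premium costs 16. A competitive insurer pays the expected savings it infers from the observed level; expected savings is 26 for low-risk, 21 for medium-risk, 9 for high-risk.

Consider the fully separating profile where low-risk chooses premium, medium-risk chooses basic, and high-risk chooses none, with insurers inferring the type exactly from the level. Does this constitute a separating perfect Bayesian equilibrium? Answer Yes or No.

No

Separating rebates: premium → 26, basic → 21, none → 9.
low-risk (assigned premium): none: 9 − 0 = 9; basic: 21 − 1 = 20; premium: 26 − 2 = 24. low-risk stays.
medium-risk (assigned basic): none: 9 − 0 = 9; basic: 21 − 3 = 18; premium: 26 − 6 = 20. medium-risk prefers premium.
high-risk (assigned none): none: 9 − 0 = 9; basic: 21 − 8 = 13; premium: 26 − 16 = 10. high-risk prefers basic.
At least one type deviates; the separating profile fails.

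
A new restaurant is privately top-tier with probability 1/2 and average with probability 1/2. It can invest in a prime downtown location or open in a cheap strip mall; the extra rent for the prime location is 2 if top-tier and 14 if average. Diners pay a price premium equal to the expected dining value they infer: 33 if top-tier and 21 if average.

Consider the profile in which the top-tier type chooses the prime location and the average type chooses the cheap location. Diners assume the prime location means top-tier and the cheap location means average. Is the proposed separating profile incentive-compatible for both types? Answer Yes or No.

Yes

Under these beliefs, the prime location earns price premium 33 and the cheap location earns price premium 21.
top-tier: the prime location nets 33 − 2 = 31; the cheap location nets 21. top-tier prefers the prime location.
average: the prime location nets 33 − 14 = 19; the cheap location nets 21. average prefers the cheap location.
Neither type deviates, so the separating profile is an equilibrium.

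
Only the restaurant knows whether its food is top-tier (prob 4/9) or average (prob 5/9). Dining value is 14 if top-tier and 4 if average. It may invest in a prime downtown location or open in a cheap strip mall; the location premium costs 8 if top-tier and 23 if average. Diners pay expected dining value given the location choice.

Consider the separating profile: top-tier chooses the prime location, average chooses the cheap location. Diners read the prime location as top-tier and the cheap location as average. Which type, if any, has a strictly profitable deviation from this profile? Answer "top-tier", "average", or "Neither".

The prime location pays 14; the cheap location pays 4.
top-tier: assigned the prime location, nets 14 − 8 = 6; deviating to the cheap location nets 4.
average: assigned the cheap location, nets 4; deviating to the prime location nets 14 − 23 = -9.
Both types strictly prefer their assigned action; no profitable deviation.

Neither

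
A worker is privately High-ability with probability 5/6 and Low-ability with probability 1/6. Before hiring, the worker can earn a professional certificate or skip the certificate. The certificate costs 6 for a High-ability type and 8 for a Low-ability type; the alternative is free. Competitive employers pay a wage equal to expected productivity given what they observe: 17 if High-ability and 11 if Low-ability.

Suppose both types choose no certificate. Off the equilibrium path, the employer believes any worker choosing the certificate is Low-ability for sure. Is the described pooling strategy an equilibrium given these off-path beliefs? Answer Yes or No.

On path, the employer holds the prior and pays 5/6·17 + 1/6·11 = 16. Off path (the certificate), believing Low-ability, it pays 11.
High-ability: no certificate nets 16; the certificate nets 11 − 6 = 5. High-ability stays.
Low-ability: no certificate nets 16; the certificate nets 11 − 8 = 3. Low-ability stays.
No type deviates, so pooling is sustained.

Yes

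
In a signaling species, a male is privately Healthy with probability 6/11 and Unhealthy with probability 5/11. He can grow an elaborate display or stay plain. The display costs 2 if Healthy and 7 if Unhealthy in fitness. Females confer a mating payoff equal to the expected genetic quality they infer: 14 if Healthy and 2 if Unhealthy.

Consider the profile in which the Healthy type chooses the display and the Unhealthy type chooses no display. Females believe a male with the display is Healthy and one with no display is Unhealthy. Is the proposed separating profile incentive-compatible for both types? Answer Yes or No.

No

Under these beliefs, the display earns mating payoff 14 and no display earns mating payoff 2.
Healthy: the display nets 14 − 2 = 12; no display nets 2. Healthy prefers the display.
Unhealthy: the display nets 14 − 7 = 7; no display nets 2. Unhealthy would deviate to the display.
Unhealthy has a profitable deviation, so the profile is not an equilibrium.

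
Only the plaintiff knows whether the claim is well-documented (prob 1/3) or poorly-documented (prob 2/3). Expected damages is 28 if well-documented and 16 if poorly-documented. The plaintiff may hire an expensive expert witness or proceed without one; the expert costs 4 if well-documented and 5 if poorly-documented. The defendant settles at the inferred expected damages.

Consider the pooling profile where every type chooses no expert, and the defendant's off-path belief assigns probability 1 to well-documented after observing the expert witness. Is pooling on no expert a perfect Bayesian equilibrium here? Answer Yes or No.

On path, the defendant holds the prior and pays 1/3·28 + 2/3·16 = 20. Off path (the expert witness), believing well-documented, it pays 28.
well-documented: no expert nets 20; the expert witness nets 28 − 4 = 24. well-documented would deviate.
poorly-documented: no expert nets 20; the expert witness nets 28 − 5 = 23. poorly-documented would deviate.
A type deviates, so pooling fails.

No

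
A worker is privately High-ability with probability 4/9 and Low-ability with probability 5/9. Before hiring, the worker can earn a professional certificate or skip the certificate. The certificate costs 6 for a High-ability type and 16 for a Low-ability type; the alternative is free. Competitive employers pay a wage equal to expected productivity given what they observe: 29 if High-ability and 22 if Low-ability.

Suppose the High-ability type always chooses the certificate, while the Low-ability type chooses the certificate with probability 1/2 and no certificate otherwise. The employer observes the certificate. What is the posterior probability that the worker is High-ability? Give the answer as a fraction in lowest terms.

8/13

P(the certificate) = (4/9)·1 + (5/9)·(1/2) = 13/18.
By Bayes' rule, P(High-ability | the certificate) = (4/9) / (13/18) = 8/13.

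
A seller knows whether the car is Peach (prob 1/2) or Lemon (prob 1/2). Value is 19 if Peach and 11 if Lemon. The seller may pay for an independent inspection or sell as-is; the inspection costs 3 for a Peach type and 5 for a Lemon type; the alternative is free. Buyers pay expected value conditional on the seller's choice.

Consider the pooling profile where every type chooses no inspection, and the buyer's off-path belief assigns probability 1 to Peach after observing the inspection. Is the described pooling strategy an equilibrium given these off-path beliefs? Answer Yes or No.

On path, the buyer holds the prior and pays 1/2·19 + 1/2·11 = 15. Off path (the inspection), believing Peach, it pays 19.
Peach: no inspection nets 15; the inspection nets 19 − 3 = 16. Peach would deviate.
Lemon: no inspection nets 15; the inspection nets 19 − 5 = 14. Lemon stays.
A type deviates, so pooling fails.

No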